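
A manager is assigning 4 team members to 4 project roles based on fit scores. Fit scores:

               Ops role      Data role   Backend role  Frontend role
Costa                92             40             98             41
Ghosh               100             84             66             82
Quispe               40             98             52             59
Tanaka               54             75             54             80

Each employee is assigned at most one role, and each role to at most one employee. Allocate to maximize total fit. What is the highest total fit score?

Maximum total: 376 pts

Optimal: Costa→Backend role (98 pts), Ghosh→Ops role (100 pts), Quispe→Data role (98 pts), Tanaka→Frontend role (80 pts) — total 98+100+98+80 = 376 pts.
Next-best assignment: Costa→Ops role, Ghosh→Backend role, Quispe→Data role, Tanaka→Frontend role = 336 pts.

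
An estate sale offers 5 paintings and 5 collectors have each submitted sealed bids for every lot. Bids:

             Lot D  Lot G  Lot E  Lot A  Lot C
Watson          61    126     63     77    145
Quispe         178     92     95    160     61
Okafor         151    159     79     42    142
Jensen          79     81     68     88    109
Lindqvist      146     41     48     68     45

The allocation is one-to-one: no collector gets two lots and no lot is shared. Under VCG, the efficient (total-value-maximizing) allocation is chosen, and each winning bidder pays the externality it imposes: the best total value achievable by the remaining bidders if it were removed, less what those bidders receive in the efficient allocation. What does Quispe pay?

Quispe pays $20.

Efficient allocation: Watson→Lot C ($145), Quispe→Lot A ($160), Okafor→Lot G ($159), Jensen→Lot E ($68), Lindqvist→Lot D ($146); total welfare W = $678.
Quispe receives Lot A at value $160, so the others get W − 160 = $518.
Without Quispe: best allocation of the remaining 4 bidders over all 5 lots is Watson→Lot C ($145), Okafor→Lot G ($159), Jensen→Lot A ($88), Lindqvist→Lot D ($146), total $538.
VCG payment = (others' best without Quispe) − (others' welfare with Quispe) = 538 − 518 = $20.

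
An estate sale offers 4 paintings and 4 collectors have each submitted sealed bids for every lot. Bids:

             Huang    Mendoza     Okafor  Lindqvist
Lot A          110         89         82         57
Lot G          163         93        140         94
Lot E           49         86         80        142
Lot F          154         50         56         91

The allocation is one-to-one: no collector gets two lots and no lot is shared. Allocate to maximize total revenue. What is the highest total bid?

Optimal: Huang→Lot F ($154), Mendoza→Lot A ($89), Okafor→Lot G ($140), Lindqvist→Lot E ($142) — total 154+89+140+142 = $525.
Column-greedy (each lot in turn goes to its best remaining collector) gives $442, worse by 83.
Next-best assignment: Huang→Lot F, Mendoza→Lot G, Okafor→Lot A, Lindqvist→Lot E = $471.

Maximum total: $525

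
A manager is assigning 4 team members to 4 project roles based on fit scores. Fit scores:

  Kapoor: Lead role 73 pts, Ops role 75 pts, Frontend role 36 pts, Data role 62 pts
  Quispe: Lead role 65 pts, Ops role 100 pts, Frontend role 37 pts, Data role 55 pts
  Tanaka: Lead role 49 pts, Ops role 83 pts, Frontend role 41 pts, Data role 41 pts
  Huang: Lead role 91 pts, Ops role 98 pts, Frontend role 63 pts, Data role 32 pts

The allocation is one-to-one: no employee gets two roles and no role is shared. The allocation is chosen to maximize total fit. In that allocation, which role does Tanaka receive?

Optimal: Kapoor→Data role (62 pts), Quispe→Ops role (100 pts), Tanaka→Frontend role (41 pts), Huang→Lead role (91 pts) — total 62+100+41+91 = 294 pts.
Row-greedy (each employee in turn takes its best remaining role) gives 213 pts, worse by 81.
Next-best assignment: Kapoor→Lead role, Quispe→Ops role, Tanaka→Data role, Huang→Frontend role = 277 pts.
Every other assignment is strictly worse.
Tanaka's own top role is Ops role (83 pts), but forcing Tanaka→Ops role and reassigning the rest optimally gives only 274 pts — worse by 20.

Tanaka receives Frontend role.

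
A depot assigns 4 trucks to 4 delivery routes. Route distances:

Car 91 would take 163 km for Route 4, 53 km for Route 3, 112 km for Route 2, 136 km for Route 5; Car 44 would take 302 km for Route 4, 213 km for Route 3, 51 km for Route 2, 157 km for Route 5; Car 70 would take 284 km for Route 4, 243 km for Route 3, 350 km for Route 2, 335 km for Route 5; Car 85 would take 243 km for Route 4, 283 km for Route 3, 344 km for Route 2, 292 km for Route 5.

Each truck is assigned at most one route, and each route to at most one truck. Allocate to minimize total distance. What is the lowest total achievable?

Minimum total: 673 km

This is the linear assignment problem.
Optimal: Car 91→Route 5 (136 km), Car 44→Route 2 (51 km), Car 70→Route 3 (243 km), Car 85→Route 4 (243 km) — total 136+51+243+243 = 673 km.
Column-greedy (each route in turn goes to its cheapest remaining truck) gives 1055 km, worse by 382.
Swapping Car 70↔Car 91 (Car 70→Route 5 335 km, Car 91→Route 3 53 km) adds 9.
Every other assignment is strictly worse.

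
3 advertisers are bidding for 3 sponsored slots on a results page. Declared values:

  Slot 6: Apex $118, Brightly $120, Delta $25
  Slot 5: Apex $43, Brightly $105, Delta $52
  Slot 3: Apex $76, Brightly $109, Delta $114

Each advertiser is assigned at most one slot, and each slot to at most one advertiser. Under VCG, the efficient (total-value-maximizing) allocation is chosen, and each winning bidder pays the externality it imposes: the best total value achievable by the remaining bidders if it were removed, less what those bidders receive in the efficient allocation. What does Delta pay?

Delta pays $4.

Efficient allocation: Apex→Slot 6 ($118), Brightly→Slot 5 ($105), Delta→Slot 3 ($114); total welfare W = $337.
Delta receives Slot 3 at value $114, so the others get W − 114 = $223.
Without Delta: best allocation of the remaining 2 bidders over all 3 slots is Apex→Slot 6 ($118), Brightly→Slot 3 ($109), total $227.
VCG payment = (others' best without Delta) − (others' welfare with Delta) = 227 − 223 = $4.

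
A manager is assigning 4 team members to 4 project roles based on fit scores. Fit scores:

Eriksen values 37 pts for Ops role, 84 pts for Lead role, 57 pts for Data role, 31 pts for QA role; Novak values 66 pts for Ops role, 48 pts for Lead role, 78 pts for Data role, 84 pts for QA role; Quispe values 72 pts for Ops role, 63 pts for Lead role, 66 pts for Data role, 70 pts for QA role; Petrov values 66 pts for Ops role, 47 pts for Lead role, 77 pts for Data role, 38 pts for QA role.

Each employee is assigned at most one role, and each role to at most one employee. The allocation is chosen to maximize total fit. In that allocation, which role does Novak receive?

Novak receives QA role.

This is a one-to-one assignment (maximum-weight bipartite matching).
Optimal: Eriksen→Lead role (84 pts), Novak→QA role (84 pts), Quispe→Ops role (72 pts), Petrov→Data role (77 pts) — total 84+84+72+77 = 317 pts.
Column-greedy (each role in turn goes to its best remaining employee) gives 272 pts, worse by 45.
Swapping Quispe↔Novak (Quispe→QA role 70 pts, Novak→Ops role 66 pts) loses 20.
Every other assignment is strictly worse.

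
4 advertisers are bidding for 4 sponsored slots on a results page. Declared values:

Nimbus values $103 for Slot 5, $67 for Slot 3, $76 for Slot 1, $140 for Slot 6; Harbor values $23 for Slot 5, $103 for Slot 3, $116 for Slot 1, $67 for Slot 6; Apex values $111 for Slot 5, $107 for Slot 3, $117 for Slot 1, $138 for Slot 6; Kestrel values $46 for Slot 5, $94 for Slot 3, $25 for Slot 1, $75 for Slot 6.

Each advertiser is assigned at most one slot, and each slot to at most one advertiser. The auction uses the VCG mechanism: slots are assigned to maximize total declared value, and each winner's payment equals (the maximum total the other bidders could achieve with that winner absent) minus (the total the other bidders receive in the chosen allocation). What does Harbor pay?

Efficient allocation: Nimbus→Slot 6 ($140), Harbor→Slot 1 ($116), Apex→Slot 5 ($111), Kestrel→Slot 3 ($94); total welfare W = $461.
Harbor receives Slot 1 at value $116, so the others get W − 116 = $345.
Without Harbor: best allocation of the remaining 3 bidders over all 4 slots is Nimbus→Slot 6 ($140), Apex→Slot 1 ($117), Kestrel→Slot 3 ($94), total $351.
VCG payment = (others' best without Harbor) − (others' welfare with Harbor) = 351 − 345 = $6.

Harbor pays $6.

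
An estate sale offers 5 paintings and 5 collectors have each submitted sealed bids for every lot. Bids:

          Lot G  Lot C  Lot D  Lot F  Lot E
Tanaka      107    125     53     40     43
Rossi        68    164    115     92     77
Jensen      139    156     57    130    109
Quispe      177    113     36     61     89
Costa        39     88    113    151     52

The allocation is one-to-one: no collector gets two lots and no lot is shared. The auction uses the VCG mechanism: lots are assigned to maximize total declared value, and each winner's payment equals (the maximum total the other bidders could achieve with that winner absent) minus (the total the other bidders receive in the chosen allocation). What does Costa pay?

Efficient allocation: Tanaka→Lot C ($125), Rossi→Lot D ($115), Jensen→Lot E ($109), Quispe→Lot G ($177), Costa→Lot F ($151); total welfare W = $677.
Costa receives Lot F at value $151, so the others get W − 151 = $526.
Without Costa: best allocation of the remaining 4 bidders over all 5 lots is Tanaka→Lot C ($125), Rossi→Lot D ($115), Jensen→Lot F ($130), Quispe→Lot G ($177), total $547.
VCG payment = (others' best without Costa) − (others' welfare with Costa) = 547 − 526 = $21.

Costa pays $21.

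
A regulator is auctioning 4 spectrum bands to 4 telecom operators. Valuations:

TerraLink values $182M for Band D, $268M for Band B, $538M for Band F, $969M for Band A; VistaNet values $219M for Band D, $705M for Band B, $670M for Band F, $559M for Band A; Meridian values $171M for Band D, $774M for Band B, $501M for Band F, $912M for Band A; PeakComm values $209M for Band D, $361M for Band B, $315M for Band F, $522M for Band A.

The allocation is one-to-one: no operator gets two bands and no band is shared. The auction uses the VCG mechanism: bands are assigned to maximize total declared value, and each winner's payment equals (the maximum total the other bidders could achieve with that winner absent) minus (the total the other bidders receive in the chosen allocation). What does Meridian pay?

Efficient allocation: TerraLink→Band A ($969M), VistaNet→Band F ($670M), Meridian→Band B ($774M), PeakComm→Band D ($209M); total welfare W = $2622M.
Meridian receives Band B at value $774M, so the others get W − 774 = $1848M.
Without Meridian: best allocation of the remaining 3 bidders over all 4 bands is TerraLink→Band A ($969M), VistaNet→Band F ($670M), PeakComm→Band B ($361M), total $2000M.
VCG payment = (others' best without Meridian) − (others' welfare with Meridian) = 2000 − 1848 = $152M.

Meridian pays $152M.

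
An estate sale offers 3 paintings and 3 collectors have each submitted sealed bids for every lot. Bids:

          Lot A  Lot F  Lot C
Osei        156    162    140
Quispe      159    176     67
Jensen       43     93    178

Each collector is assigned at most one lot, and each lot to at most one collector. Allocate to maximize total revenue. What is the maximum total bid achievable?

Optimal: Osei→Lot A ($156), Quispe→Lot F ($176), Jensen→Lot C ($178) — total 156+176+178 = $510.
Row-greedy (each collector in turn takes its best remaining lot) gives $499, worse by 11.
No other one-to-one assignment exceeds $510.

Maximum total: $510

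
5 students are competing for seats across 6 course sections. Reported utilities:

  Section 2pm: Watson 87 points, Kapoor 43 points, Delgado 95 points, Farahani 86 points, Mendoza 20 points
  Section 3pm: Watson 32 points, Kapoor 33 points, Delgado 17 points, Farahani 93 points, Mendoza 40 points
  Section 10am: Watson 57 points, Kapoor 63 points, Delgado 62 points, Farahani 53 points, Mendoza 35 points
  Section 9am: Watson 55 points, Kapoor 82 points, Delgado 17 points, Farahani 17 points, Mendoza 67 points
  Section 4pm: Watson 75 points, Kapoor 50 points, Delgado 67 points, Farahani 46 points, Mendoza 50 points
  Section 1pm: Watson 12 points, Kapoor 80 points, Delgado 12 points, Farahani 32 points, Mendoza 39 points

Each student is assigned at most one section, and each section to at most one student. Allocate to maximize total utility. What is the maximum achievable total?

Maximum total: 410 points

Treat this as an assignment problem: match each student to one section.
Optimal: Watson→Section 4pm (75 points), Kapoor→Section 1pm (80 points), Delgado→Section 2pm (95 points), Farahani→Section 3pm (93 points), Mendoza→Section 9am (67 points) — total 75+80+95+93+67 = 410 points.
Max-entry greedy (repeatedly take the single best remaining cell) gives 384 points, worse by 26.
Next-best assignment: Watson→Section 2pm, Kapoor→Section 1pm, Delgado→Section 4pm, Farahani→Section 3pm, Mendoza→Section 9am = 394 points.
Swapping Watson↔Delgado (Watson→Section 2pm 87 points, Delgado→Section 4pm 67 points) loses 16.
Checked against all permutations: 410 points is optimal.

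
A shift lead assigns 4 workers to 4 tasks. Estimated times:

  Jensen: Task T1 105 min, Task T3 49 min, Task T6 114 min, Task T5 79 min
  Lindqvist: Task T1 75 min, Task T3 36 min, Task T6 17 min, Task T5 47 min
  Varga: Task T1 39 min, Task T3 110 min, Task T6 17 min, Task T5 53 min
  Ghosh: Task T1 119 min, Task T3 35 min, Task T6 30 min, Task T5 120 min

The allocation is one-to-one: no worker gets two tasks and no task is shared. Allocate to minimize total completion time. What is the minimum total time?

Min total: 165 min

Optimal: Jensen→Task T3 (49 min), Lindqvist→Task T5 (47 min), Varga→Task T1 (39 min), Ghosh→Task T6 (30 min) — total 49+47+39+30 = 165 min.
Row-greedy (each worker in turn takes its cheapest remaining task) gives 225 min, worse by 60.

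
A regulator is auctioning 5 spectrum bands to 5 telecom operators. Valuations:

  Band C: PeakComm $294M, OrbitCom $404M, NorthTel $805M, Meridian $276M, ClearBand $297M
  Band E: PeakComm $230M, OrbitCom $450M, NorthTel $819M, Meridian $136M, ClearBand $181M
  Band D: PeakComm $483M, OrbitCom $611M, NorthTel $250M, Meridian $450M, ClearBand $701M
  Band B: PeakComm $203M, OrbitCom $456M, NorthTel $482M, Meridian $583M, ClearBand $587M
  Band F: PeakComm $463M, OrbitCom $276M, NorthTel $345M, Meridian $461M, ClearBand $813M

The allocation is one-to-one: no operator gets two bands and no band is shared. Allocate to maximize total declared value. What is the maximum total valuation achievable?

Optimal: PeakComm→Band D ($483M), OrbitCom→Band E ($450M), NorthTel→Band C ($805M), Meridian→Band B ($583M), ClearBand→Band F ($813M) — total 483+450+805+583+813 = $3134M.
Max-entry greedy (repeatedly take the single best remaining cell) gives $3120M, worse by 14.
Next-best assignment: PeakComm→Band C, OrbitCom→Band D, NorthTel→Band E, Meridian→Band B, ClearBand→Band F = $3120M.
Swapping OrbitCom↔Meridian (OrbitCom→Band B $456M, Meridian→Band E $136M) loses 441.

Max total: $3134M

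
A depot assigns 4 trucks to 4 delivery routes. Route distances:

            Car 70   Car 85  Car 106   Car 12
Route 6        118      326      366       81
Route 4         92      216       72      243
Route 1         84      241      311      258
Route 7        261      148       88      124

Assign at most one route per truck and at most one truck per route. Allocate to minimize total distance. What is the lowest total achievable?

Minimum total: 385 km

Optimal: Car 70→Route 1 (84 km), Car 85→Route 7 (148 km), Car 106→Route 4 (72 km), Car 12→Route 6 (81 km) — total 84+148+72+81 = 385 km.
Swapping Car 70↔Car 12 (Car 70→Route 6 118 km, Car 12→Route 1 258 km) adds 211.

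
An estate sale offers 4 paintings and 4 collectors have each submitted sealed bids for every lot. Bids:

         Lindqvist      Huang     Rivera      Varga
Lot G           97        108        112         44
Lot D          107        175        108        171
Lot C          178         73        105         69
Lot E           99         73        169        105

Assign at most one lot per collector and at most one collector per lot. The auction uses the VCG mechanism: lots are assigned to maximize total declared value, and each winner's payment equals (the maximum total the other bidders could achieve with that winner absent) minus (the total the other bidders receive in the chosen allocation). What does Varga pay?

Efficient allocation: Lindqvist→Lot C ($178), Huang→Lot G ($108), Rivera→Lot E ($169), Varga→Lot D ($171); total welfare W = $626.
Varga receives Lot D at value $171, so the others get W − 171 = $455.
Without Varga: best allocation of the remaining 3 bidders over all 4 lots is Lindqvist→Lot C ($178), Huang→Lot D ($175), Rivera→Lot E ($169), total $522.
VCG payment = (others' best without Varga) − (others' welfare with Varga) = 522 − 455 = $67.

Varga pays $67.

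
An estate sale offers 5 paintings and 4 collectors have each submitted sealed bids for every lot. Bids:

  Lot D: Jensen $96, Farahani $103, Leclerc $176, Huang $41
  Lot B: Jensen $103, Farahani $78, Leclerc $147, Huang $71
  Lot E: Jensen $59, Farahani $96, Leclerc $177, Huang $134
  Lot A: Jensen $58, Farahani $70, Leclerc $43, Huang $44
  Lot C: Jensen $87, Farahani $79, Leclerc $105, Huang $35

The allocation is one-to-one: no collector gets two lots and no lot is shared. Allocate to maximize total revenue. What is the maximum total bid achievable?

Maximum total: $492

This is a one-to-one assignment (maximum-weight bipartite matching).
Optimal: Jensen→Lot B ($103), Farahani→Lot C ($79), Leclerc→Lot D ($176), Huang→Lot E ($134) — total 103+79+176+134 = $492.
Max-entry greedy (repeatedly take the single best remaining cell) gives $427, worse by 65.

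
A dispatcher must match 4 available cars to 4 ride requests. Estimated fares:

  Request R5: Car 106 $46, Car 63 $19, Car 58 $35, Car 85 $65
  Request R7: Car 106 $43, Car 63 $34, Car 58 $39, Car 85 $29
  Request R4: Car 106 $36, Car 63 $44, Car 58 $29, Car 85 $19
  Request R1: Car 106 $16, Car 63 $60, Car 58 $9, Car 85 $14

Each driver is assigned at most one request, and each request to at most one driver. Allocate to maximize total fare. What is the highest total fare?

Maximum total: $200

Optimal: Car 106→Request R4 ($36), Car 63→Request R1 ($60), Car 58→Request R7 ($39), Car 85→Request R5 ($65) — total 36+60+39+65 = $200.
Column-greedy (each request in turn goes to its best remaining driver) gives $161, worse by 39.
Next-best assignment: Car 106→Request R7, Car 63→Request R1, Car 58→Request R4, Car 85→Request R5 = $197.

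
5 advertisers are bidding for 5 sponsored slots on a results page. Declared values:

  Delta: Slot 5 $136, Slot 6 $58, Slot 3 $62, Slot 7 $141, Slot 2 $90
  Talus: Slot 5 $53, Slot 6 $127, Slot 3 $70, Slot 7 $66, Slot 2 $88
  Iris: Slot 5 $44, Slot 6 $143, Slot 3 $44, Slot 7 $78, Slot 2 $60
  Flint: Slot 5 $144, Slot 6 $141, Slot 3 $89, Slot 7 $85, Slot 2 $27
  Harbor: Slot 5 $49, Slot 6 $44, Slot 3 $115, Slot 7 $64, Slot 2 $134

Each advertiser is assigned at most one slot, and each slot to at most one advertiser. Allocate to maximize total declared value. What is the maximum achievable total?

Optimal: Delta→Slot 7 ($141), Talus→Slot 3 ($70), Iris→Slot 6 ($143), Flint→Slot 5 ($144), Harbor→Slot 2 ($134) — total 141+70+143+144+134 = $632.
Row-greedy (each advertiser in turn takes its best remaining slot) gives $587, worse by 45.
Swapping Delta↔Talus (Delta→Slot 3 $62, Talus→Slot 7 $66) loses 83.
Checked against all permutations: $632 is optimal.

Max total: $632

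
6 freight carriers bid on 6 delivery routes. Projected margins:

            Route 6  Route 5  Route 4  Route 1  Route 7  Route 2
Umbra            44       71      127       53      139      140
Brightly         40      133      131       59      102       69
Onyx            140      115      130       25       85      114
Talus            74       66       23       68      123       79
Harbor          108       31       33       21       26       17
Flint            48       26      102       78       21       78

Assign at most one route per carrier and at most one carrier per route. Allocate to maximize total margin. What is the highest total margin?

Optimal: Umbra→Route 2 ($140k), Brightly→Route 5 ($133k), Onyx→Route 4 ($130k), Talus→Route 7 ($123k), Harbor→Route 6 ($108k), Flint→Route 1 ($78k) — total 140+133+130+123+108+78 = $712k.
Column-greedy (each route in turn goes to its best remaining carrier) gives $618k, worse by 94.

Max total: $712k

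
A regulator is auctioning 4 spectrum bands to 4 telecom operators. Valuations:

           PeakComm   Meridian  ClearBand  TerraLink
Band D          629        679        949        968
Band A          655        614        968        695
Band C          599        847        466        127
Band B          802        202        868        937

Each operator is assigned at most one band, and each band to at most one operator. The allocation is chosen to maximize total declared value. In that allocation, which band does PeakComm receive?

Optimal: PeakComm→Band B ($802M), Meridian→Band C ($847M), ClearBand→Band A ($968M), TerraLink→Band D ($968M) — total 802+847+968+968 = $3585M.
No other one-to-one assignment exceeds $3585M.

PeakComm receives Band B.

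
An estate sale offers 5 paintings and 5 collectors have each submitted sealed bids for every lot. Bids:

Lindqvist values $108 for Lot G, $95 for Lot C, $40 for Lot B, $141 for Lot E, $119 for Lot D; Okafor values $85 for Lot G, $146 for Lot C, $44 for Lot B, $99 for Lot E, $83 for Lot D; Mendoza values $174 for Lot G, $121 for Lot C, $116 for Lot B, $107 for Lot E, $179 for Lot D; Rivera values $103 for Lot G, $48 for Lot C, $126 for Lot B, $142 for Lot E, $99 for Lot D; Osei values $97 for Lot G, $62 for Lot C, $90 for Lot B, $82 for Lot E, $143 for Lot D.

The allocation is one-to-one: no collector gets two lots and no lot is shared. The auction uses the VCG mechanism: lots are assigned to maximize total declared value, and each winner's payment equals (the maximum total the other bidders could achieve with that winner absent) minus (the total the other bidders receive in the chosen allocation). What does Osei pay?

Osei pays $5.

Efficient allocation: Lindqvist→Lot E ($141), Okafor→Lot C ($146), Mendoza→Lot G ($174), Rivera→Lot B ($126), Osei→Lot D ($143); total welfare W = $730.
Osei receives Lot D at value $143, so the others get W − 143 = $587.
Without Osei: best allocation of the remaining 4 bidders over all 5 lots is Lindqvist→Lot E ($141), Okafor→Lot C ($146), Mendoza→Lot D ($179), Rivera→Lot B ($126), total $592.
VCG payment = (others' best without Osei) − (others' welfare with Osei) = 592 − 587 = $5.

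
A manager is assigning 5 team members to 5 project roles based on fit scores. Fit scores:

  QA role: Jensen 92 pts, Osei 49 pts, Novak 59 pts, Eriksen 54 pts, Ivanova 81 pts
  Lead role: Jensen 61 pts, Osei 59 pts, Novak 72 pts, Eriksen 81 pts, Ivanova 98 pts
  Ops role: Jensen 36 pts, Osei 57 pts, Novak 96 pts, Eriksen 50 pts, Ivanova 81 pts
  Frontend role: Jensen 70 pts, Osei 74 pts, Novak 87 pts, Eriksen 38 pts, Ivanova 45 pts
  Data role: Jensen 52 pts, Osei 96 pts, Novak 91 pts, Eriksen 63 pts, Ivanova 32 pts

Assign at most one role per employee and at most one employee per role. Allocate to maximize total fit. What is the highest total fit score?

Optimal: Jensen→QA role (92 pts), Osei→Data role (96 pts), Novak→Frontend role (87 pts), Eriksen→Lead role (81 pts), Ivanova→Ops role (81 pts) — total 92+96+87+81+81 = 437 pts.
Column-greedy (each role in turn goes to its best remaining employee) gives 423 pts, worse by 14.
Swapping Ivanova↔Eriksen (Ivanova→Lead role 98 pts, Eriksen→Ops role 50 pts) loses 14.

Maximum total: 437 pts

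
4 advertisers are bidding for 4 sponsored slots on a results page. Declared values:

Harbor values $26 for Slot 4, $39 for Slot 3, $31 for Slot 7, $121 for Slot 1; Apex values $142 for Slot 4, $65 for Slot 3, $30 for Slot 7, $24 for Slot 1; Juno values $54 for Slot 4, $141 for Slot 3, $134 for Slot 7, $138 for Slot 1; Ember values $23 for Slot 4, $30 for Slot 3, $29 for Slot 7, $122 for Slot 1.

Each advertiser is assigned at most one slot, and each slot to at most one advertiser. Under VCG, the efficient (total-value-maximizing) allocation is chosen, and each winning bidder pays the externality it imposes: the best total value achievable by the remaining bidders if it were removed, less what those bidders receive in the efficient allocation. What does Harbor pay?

Efficient allocation: Harbor→Slot 3 ($39), Apex→Slot 4 ($142), Juno→Slot 7 ($134), Ember→Slot 1 ($122); total welfare W = $437.
Harbor receives Slot 3 at value $39, so the others get W − 39 = $398.
Without Harbor: best allocation of the remaining 3 bidders over all 4 slots is Apex→Slot 4 ($142), Juno→Slot 3 ($141), Ember→Slot 1 ($122), total $405.
VCG payment = (others' best without Harbor) − (others' welfare with Harbor) = 405 − 398 = $7.

Harbor pays $7.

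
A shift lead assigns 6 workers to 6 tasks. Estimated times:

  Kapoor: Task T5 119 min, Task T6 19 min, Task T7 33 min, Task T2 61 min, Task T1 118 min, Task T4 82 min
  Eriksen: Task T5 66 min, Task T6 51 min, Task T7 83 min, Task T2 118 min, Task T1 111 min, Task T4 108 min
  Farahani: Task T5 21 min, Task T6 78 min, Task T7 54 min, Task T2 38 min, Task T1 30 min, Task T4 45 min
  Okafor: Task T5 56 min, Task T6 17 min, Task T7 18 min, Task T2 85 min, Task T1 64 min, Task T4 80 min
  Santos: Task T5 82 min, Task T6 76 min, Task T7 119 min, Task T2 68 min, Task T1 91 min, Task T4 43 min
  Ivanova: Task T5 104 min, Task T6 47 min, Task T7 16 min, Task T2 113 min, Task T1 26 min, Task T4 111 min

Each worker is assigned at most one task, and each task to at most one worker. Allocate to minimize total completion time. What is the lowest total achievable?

This is a one-to-one assignment (minimum-cost bipartite matching).
Optimal: Kapoor→Task T6 (19 min), Eriksen→Task T5 (66 min), Farahani→Task T2 (38 min), Okafor→Task T7 (18 min), Santos→Task T4 (43 min), Ivanova→Task T1 (26 min) — total 19+66+38+18+43+26 = 210 min.
Row-greedy (each worker in turn takes its cheapest remaining task) gives 289 min, worse by 79.
Every other assignment is strictly worse.

Minimum total: 210 min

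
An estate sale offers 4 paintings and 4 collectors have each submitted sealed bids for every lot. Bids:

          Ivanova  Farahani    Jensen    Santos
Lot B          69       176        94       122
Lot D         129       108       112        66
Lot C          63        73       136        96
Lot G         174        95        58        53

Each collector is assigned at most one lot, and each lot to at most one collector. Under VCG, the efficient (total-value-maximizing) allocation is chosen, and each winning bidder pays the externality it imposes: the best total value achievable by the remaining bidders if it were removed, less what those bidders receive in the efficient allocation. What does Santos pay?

Santos pays $24.

Efficient allocation: Ivanova→Lot G ($174), Farahani→Lot B ($176), Jensen→Lot D ($112), Santos→Lot C ($96); total welfare W = $558.
Santos receives Lot C at value $96, so the others get W − 96 = $462.
Without Santos: best allocation of the remaining 3 bidders over all 4 lots is Ivanova→Lot G ($174), Farahani→Lot B ($176), Jensen→Lot C ($136), total $486.
VCG payment = (others' best without Santos) − (others' welfare with Santos) = 486 − 462 = $24.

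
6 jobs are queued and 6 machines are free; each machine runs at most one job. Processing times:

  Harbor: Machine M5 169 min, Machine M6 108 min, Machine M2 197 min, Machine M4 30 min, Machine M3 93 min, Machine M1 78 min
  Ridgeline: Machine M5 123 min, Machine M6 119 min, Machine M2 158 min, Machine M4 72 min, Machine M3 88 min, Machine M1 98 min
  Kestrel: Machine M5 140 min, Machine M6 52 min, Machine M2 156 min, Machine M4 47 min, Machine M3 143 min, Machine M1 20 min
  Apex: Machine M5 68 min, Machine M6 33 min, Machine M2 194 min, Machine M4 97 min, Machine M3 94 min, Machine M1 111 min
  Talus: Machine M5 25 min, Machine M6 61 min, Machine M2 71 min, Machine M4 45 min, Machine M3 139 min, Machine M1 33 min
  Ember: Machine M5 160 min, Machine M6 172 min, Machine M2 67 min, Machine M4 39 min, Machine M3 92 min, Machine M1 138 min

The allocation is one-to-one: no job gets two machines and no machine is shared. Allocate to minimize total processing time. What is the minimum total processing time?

Optimal: Harbor→Machine M4 (30 min), Ridgeline→Machine M3 (88 min), Kestrel→Machine M1 (20 min), Apex→Machine M6 (33 min), Talus→Machine M5 (25 min), Ember→Machine M2 (67 min) — total 30+88+20+33+25+67 = 263 min.
Next-best assignment: Harbor→Machine M3, Ridgeline→Machine M4, Kestrel→Machine M1, Apex→Machine M6, Talus→Machine M5, Ember→Machine M2 = 310 min.
Checked against all permutations: 263 min is optimal.

Minimum total: 263 min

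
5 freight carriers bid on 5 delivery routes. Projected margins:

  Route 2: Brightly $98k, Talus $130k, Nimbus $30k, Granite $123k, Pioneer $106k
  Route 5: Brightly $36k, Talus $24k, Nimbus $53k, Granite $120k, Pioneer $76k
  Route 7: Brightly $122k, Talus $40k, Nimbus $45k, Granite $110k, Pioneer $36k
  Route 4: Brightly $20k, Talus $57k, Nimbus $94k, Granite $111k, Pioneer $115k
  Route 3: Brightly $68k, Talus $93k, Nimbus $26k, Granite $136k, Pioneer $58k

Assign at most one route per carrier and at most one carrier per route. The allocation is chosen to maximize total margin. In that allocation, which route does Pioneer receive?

This is a one-to-one assignment (maximum-weight bipartite matching).
Optimal: Brightly→Route 7 ($122k), Talus→Route 2 ($130k), Nimbus→Route 4 ($94k), Granite→Route 3 ($136k), Pioneer→Route 5 ($76k) — total 122+130+94+136+76 = $558k.
Column-greedy (each route in turn goes to its best remaining carrier) gives $513k, worse by 45.
Next-best assignment: Brightly→Route 7, Talus→Route 2, Nimbus→Route 5, Granite→Route 3, Pioneer→Route 4 = $556k.
Every other assignment is strictly worse.
Pioneer's own top route is Route 4 ($115k), but forcing Pioneer→Route 4 and reassigning the rest optimally gives only $556k — worse by 2.

Pioneer receives Route 5.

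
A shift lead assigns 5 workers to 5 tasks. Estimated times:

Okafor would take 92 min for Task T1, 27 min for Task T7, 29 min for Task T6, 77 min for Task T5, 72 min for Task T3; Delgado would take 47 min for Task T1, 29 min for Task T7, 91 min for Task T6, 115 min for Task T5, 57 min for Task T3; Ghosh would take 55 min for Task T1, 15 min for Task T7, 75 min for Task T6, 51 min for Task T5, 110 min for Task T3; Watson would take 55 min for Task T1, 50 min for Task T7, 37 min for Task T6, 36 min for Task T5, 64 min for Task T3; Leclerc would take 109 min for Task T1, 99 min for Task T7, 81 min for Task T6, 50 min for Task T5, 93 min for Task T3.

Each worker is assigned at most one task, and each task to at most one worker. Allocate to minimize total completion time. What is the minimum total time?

Optimal: Okafor→Task T6 (29 min), Delgado→Task T1 (47 min), Ghosh→Task T7 (15 min), Watson→Task T3 (64 min), Leclerc→Task T5 (50 min) — total 29+47+15+64+50 = 205 min.
Column-greedy (each task in turn goes to its cheapest remaining worker) gives 220 min, worse by 15.
No other one-to-one assignment undercuts 205 min.

Minimum total: 205 min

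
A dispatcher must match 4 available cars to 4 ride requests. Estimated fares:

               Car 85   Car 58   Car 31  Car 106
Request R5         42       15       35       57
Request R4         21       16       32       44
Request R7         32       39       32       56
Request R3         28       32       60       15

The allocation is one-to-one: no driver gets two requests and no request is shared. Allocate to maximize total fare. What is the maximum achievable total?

Max total: $185

Optimal: Car 85→Request R5 ($42), Car 58→Request R7 ($39), Car 31→Request R3 ($60), Car 106→Request R4 ($44) — total 42+39+60+44 = $185.
Column-greedy (each request in turn goes to its best remaining driver) gives $156, worse by 29.
Every other assignment is strictly worse.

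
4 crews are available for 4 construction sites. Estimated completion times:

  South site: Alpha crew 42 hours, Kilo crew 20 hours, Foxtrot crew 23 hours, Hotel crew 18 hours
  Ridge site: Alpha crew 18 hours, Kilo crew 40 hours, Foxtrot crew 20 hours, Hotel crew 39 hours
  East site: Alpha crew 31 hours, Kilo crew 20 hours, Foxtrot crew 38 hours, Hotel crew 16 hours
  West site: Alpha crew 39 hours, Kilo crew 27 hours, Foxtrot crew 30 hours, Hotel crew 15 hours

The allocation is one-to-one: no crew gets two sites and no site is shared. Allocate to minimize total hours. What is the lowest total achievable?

Optimal: Alpha crew→Ridge site (18 hours), Kilo crew→East site (20 hours), Foxtrot crew→South site (23 hours), Hotel crew→West site (15 hours) — total 18+20+23+15 = 76 hours.
Min-entry greedy (repeatedly take the single cheapest remaining cell) gives 91 hours, worse by 15.
Checked against all permutations: 76 hours is optimal.

Minimum total: 76 hours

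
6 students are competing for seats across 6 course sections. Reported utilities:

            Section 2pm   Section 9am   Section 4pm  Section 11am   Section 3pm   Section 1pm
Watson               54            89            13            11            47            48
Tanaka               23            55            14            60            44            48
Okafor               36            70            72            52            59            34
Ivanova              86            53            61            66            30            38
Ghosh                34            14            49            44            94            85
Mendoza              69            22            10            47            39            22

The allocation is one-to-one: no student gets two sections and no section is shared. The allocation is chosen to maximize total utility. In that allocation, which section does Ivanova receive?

Optimal: Watson→Section 9am (89 points), Tanaka→Section 1pm (48 points), Okafor→Section 4pm (72 points), Ivanova→Section 11am (66 points), Ghosh→Section 3pm (94 points), Mendoza→Section 2pm (69 points) — total 89+48+72+66+94+69 = 438 points.
Max-entry greedy (repeatedly take the single best remaining cell) gives 423 points, worse by 15.
Next-best assignment: Watson→Section 9am, Tanaka→Section 1pm, Okafor→Section 4pm, Ivanova→Section 2pm, Ghosh→Section 3pm, Mendoza→Section 11am = 436 points.
Swapping Tanaka↔Mendoza (Tanaka→Section 2pm 23 points, Mendoza→Section 1pm 22 points) loses 72.
Checked against all permutations: 438 points is optimal.
Ivanova's own top section is Section 2pm (86 points), but forcing Ivanova→Section 2pm and reassigning the rest optimally gives only 436 points — worse by 2.

Ivanova receives Section 11am.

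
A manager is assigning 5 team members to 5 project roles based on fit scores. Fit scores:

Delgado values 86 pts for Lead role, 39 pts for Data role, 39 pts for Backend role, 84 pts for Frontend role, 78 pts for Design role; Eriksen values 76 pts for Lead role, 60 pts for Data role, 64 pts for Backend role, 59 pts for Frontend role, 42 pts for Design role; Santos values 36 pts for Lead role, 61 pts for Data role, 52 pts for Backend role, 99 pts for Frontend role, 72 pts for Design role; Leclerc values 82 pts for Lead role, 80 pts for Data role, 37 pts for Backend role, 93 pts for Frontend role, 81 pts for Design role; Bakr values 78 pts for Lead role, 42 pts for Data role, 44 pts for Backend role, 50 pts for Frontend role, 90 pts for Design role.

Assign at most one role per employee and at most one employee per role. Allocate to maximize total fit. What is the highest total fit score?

Maximum total: 419 pts

Optimal: Delgado→Lead role (86 pts), Eriksen→Backend role (64 pts), Santos→Frontend role (99 pts), Leclerc→Data role (80 pts), Bakr→Design role (90 pts) — total 86+64+99+80+90 = 419 pts.
Row-greedy (each employee in turn takes its best remaining role) gives 372 pts, worse by 47.
No other one-to-one assignment exceeds 419 pts.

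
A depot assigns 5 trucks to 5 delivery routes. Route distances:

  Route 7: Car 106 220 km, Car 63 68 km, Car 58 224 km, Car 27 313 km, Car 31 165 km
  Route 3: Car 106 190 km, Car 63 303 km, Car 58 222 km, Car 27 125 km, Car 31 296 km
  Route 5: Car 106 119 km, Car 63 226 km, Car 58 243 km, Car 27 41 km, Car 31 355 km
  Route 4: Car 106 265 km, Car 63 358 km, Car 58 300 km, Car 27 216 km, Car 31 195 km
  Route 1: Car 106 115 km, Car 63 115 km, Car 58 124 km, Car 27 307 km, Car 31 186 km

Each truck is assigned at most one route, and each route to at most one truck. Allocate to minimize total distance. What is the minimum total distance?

Minimum total: 618 km

Optimal: Car 106→Route 3 (190 km), Car 63→Route 7 (68 km), Car 58→Route 1 (124 km), Car 27→Route 5 (41 km), Car 31→Route 4 (195 km) — total 190+68+124+41+195 = 618 km.
Column-greedy (each route in turn goes to its cheapest remaining truck) gives 631 km, worse by 13.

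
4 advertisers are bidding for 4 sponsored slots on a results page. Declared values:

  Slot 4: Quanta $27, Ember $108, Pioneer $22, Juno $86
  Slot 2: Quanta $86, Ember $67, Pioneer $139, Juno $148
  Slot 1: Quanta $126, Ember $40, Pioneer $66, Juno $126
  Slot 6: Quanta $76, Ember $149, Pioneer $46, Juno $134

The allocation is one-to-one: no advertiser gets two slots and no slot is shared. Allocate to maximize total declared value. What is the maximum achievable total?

Max total: $507

This is a one-to-one assignment (maximum-weight bipartite matching).
Optimal: Quanta→Slot 1 ($126), Ember→Slot 4 ($108), Pioneer→Slot 2 ($139), Juno→Slot 6 ($134) — total 126+108+139+134 = $507.
Column-greedy (each slot in turn goes to its best remaining advertiser) gives $428, worse by 79.
Next-best assignment: Quanta→Slot 1, Ember→Slot 6, Pioneer→Slot 2, Juno→Slot 4 = $500.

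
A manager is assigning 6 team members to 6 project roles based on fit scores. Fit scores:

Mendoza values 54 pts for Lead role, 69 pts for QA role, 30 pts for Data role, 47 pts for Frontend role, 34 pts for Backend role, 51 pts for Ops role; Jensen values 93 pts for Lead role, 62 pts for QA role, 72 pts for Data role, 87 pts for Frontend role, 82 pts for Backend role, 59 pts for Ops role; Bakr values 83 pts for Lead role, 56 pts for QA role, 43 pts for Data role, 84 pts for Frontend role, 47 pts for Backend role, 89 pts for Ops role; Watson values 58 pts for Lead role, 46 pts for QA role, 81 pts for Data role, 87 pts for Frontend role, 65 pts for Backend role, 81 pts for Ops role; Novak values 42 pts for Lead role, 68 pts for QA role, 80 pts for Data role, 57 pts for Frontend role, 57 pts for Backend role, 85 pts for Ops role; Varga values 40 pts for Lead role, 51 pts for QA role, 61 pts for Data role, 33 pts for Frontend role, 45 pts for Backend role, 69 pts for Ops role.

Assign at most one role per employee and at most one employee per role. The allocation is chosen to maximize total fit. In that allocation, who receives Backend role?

Jensen receives Backend role.

Optimal: Mendoza→QA role (69 pts), Jensen→Backend role (82 pts), Bakr→Lead role (83 pts), Watson→Frontend role (87 pts), Novak→Data role (80 pts), Varga→Ops role (69 pts) — total 69+82+83+87+80+69 = 470 pts.
Column-greedy (each role in turn goes to its best remaining employee) gives 453 pts, worse by 17.
Swapping Novak↔Mendoza (Novak→QA role 68 pts, Mendoza→Data role 30 pts) loses 51.
Jensen's own top role is Lead role (93 pts), but forcing Jensen→Lead role and reassigning the rest optimally gives only 463 pts — worse by 7.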